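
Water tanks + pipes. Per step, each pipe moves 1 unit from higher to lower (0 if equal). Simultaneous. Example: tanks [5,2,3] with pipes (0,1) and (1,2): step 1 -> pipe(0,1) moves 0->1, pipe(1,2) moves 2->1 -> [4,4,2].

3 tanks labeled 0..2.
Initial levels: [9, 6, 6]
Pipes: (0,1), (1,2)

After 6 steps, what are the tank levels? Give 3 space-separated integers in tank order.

Answer: 7 7 7

Derivation:
Step 1: flows [0->1,1=2] -> levels [8 7 6]
Step 2: flows [0->1,1->2] -> levels [7 7 7]
Step 3: flows [0=1,1=2] -> levels [7 7 7]
  -> stable; steps 4..6 unchanged -> [7 7 7]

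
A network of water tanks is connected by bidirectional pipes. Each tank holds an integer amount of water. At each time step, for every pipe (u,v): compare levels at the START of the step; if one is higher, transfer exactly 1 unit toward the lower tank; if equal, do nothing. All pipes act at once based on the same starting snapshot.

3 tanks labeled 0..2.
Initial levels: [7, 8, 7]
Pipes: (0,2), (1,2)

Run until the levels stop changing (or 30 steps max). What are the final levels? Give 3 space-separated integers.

Step 1: flows [0=2,1->2] -> levels [7 7 8]
Step 2: flows [2->0,2->1] -> levels [8 8 6]
Step 3: flows [0->2,1->2] -> levels [7 7 8]
  -> period-2 cycle: step 3 state = step 1 state; never stabilizes
  -> state at step 30: (30-1) mod 2 = 1, same as step 2 -> [8 8 6]

Answer: 8 8 6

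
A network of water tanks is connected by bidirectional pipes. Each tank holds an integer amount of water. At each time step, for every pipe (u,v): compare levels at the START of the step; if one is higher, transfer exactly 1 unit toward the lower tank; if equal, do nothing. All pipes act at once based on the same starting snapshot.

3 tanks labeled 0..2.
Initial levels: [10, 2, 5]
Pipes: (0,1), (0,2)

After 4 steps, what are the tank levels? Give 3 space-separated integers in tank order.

Step 1: flows [0->1,0->2] -> levels [8 3 6]
Step 2: flows [0->1,0->2] -> levels [6 4 7]
Step 3: flows [0->1,2->0] -> levels [6 5 6]
Step 4: flows [0->1,0=2] -> levels [5 6 6]

Answer: 5 6 6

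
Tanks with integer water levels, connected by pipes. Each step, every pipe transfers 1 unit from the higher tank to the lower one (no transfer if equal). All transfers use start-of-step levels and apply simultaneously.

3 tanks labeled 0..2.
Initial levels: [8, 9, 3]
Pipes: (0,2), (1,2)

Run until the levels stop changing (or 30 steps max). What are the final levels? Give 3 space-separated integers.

Step 1: flows [0->2,1->2] -> levels [7 8 5]
Step 2: flows [0->2,1->2] -> levels [6 7 7]
Step 3: flows [2->0,1=2] -> levels [7 7 6]
Step 4: flows [0->2,1->2] -> levels [6 6 8]
Step 5: flows [2->0,2->1] -> levels [7 7 6]
  -> period-2 cycle: step 5 state = step 3 state; never stabilizes
  -> state at step 30: (30-3) mod 2 = 1, same as step 4 -> [6 6 8]

Answer: 6 6 8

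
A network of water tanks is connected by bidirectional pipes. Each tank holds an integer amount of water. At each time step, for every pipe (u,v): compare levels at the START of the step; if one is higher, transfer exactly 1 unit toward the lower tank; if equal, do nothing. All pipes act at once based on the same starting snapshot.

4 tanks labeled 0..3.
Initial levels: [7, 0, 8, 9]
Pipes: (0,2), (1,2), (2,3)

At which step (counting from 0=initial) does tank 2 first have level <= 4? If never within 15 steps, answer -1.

Step 1: flows [2->0,2->1,3->2] -> levels [8 1 7 8]
Step 2: flows [0->2,2->1,3->2] -> levels [7 2 8 7]
Step 3: flows [2->0,2->1,2->3] -> levels [8 3 5 8]
Step 4: flows [0->2,2->1,3->2] -> levels [7 4 6 7]
Step 5: flows [0->2,2->1,3->2] -> levels [6 5 7 6]
Step 6: flows [2->0,2->1,2->3] -> levels [7 6 4 7]
Tank 2 first reaches <=4 at step 6

Answer: 6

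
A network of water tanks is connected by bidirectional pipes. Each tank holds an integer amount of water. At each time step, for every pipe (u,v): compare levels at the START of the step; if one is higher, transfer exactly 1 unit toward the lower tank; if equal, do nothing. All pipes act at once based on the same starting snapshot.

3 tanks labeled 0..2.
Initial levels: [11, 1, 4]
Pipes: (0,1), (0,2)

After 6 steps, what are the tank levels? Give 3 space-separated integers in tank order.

Answer: 4 6 6

Derivation:
Step 1: flows [0->1,0->2] -> levels [9 2 5]
Step 2: flows [0->1,0->2] -> levels [7 3 6]
Step 3: flows [0->1,0->2] -> levels [5 4 7]
Step 4: flows [0->1,2->0] -> levels [5 5 6]
Step 5: flows [0=1,2->0] -> levels [6 5 5]
Step 6: flows [0->1,0->2] -> levels [4 6 6]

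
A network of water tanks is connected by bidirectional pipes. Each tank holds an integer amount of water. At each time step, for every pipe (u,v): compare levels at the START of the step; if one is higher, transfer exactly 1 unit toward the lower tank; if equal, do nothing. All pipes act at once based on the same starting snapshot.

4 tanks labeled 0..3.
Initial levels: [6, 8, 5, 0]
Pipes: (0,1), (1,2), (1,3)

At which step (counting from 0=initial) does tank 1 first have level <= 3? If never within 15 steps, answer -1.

Step 1: flows [1->0,1->2,1->3] -> levels [7 5 6 1]
Step 2: flows [0->1,2->1,1->3] -> levels [6 6 5 2]
Step 3: flows [0=1,1->2,1->3] -> levels [6 4 6 3]
Step 4: flows [0->1,2->1,1->3] -> levels [5 5 5 4]
Step 5: flows [0=1,1=2,1->3] -> levels [5 4 5 5]
Step 6: flows [0->1,2->1,3->1] -> levels [4 7 4 4]
Step 7: flows [1->0,1->2,1->3] -> levels [5 4 5 5]
  -> period-2 cycle (repeats step 5); tank 1 never drops to <=3
Tank 1 never reaches <=3 within 15 steps

Answer: -1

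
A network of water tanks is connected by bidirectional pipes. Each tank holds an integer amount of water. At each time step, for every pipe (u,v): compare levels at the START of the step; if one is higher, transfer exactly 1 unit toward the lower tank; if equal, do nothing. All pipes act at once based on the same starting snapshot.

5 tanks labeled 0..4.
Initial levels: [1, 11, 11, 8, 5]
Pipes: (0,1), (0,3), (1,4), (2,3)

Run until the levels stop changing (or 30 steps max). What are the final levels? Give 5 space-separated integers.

Answer: 7 8 8 7 6

Derivation:
Step 1: flows [1->0,3->0,1->4,2->3] -> levels [3 9 10 8 6]
Step 2: flows [1->0,3->0,1->4,2->3] -> levels [5 7 9 8 7]
Step 3: flows [1->0,3->0,1=4,2->3] -> levels [7 6 8 8 7]
Step 4: flows [0->1,3->0,4->1,2=3] -> levels [7 8 8 7 6]
Step 5: flows [1->0,0=3,1->4,2->3] -> levels [8 6 7 8 7]
Step 6: flows [0->1,0=3,4->1,3->2] -> levels [7 8 8 7 6]
  -> period-2 cycle: step 6 state = step 4 state; never stabilizes
  -> state at step 30: (30-4) mod 2 = 0, same as step 4 -> [7 8 8 7 6]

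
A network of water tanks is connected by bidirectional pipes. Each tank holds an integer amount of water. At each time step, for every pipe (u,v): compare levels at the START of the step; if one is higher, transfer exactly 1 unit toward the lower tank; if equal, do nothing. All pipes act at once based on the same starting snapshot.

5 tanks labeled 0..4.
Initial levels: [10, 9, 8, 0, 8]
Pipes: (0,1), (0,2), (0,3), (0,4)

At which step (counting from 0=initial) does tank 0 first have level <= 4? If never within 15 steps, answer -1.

Answer: -1

Derivation:
Step 1: flows [0->1,0->2,0->3,0->4] -> levels [6 10 9 1 9]
Step 2: flows [1->0,2->0,0->3,4->0] -> levels [8 9 8 2 8]
Step 3: flows [1->0,0=2,0->3,0=4] -> levels [8 8 8 3 8]
Step 4: flows [0=1,0=2,0->3,0=4] -> levels [7 8 8 4 8]
Step 5: flows [1->0,2->0,0->3,4->0] -> levels [9 7 7 5 7]
Step 6: flows [0->1,0->2,0->3,0->4] -> levels [5 8 8 6 8]
Step 7: flows [1->0,2->0,3->0,4->0] -> levels [9 7 7 5 7]
  -> period-2 cycle (repeats step 5); tank 0 never drops to <=4
Tank 0 never reaches <=4 within 15 steps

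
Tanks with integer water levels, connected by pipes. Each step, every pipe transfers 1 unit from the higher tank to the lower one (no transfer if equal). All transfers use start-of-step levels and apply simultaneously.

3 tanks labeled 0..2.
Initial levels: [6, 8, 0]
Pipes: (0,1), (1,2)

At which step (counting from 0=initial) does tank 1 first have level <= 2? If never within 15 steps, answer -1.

Answer: -1

Derivation:
Step 1: flows [1->0,1->2] -> levels [7 6 1]
Step 2: flows [0->1,1->2] -> levels [6 6 2]
Step 3: flows [0=1,1->2] -> levels [6 5 3]
Step 4: flows [0->1,1->2] -> levels [5 5 4]
Step 5: flows [0=1,1->2] -> levels [5 4 5]
Step 6: flows [0->1,2->1] -> levels [4 6 4]
Step 7: flows [1->0,1->2] -> levels [5 4 5]
  -> period-2 cycle (repeats step 5); tank 1 never drops to <=2
Tank 1 never reaches <=2 within 15 steps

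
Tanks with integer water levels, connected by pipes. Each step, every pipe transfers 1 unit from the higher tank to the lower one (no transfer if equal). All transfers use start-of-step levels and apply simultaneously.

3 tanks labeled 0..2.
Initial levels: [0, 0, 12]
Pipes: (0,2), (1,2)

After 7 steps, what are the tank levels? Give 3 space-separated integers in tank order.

Answer: 4 4 4

Derivation:
Step 1: flows [2->0,2->1] -> levels [1 1 10]
Step 2: flows [2->0,2->1] -> levels [2 2 8]
Step 3: flows [2->0,2->1] -> levels [3 3 6]
Step 4: flows [2->0,2->1] -> levels [4 4 4]
Step 5: flows [0=2,1=2] -> levels [4 4 4]
  -> stable; steps 6..7 unchanged -> [4 4 4]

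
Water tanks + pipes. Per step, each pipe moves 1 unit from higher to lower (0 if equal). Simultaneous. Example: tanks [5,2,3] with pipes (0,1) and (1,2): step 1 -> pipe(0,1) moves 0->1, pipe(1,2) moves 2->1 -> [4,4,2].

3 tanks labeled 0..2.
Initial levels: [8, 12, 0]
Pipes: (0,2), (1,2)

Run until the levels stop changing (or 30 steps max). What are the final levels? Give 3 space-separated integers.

Answer: 7 7 6

Derivation:
Step 1: flows [0->2,1->2] -> levels [7 11 2]
Step 2: flows [0->2,1->2] -> levels [6 10 4]
Step 3: flows [0->2,1->2] -> levels [5 9 6]
Step 4: flows [2->0,1->2] -> levels [6 8 6]
Step 5: flows [0=2,1->2] -> levels [6 7 7]
Step 6: flows [2->0,1=2] -> levels [7 7 6]
Step 7: flows [0->2,1->2] -> levels [6 6 8]
Step 8: flows [2->0,2->1] -> levels [7 7 6]
  -> period-2 cycle: step 8 state = step 6 state; never stabilizes
  -> state at step 30: (30-6) mod 2 = 0, same as step 6 -> [7 7 6]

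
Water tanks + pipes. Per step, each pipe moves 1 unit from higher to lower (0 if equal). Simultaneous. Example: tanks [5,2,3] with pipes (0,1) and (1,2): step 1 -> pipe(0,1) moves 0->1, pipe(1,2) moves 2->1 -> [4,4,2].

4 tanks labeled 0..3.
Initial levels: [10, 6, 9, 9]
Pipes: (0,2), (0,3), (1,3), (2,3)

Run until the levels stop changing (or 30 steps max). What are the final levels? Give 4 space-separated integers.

Step 1: flows [0->2,0->3,3->1,2=3] -> levels [8 7 10 9]
Step 2: flows [2->0,3->0,3->1,2->3] -> levels [10 8 8 8]
Step 3: flows [0->2,0->3,1=3,2=3] -> levels [8 8 9 9]
Step 4: flows [2->0,3->0,3->1,2=3] -> levels [10 9 8 7]
Step 5: flows [0->2,0->3,1->3,2->3] -> levels [8 8 8 10]
Step 6: flows [0=2,3->0,3->1,3->2] -> levels [9 9 9 7]
Step 7: flows [0=2,0->3,1->3,2->3] -> levels [8 8 8 10]
  -> period-2 cycle: step 7 state = step 5 state; never stabilizes
  -> state at step 30: (30-5) mod 2 = 1, same as step 6 -> [9 9 9 7]

Answer: 9 9 9 7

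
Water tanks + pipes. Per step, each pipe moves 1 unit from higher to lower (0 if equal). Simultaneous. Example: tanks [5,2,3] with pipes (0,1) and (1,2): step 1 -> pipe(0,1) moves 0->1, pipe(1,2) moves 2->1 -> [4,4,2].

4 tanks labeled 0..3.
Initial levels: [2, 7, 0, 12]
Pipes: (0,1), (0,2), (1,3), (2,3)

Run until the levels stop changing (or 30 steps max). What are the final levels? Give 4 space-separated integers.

Step 1: flows [1->0,0->2,3->1,3->2] -> levels [2 7 2 10]
Step 2: flows [1->0,0=2,3->1,3->2] -> levels [3 7 3 8]
Step 3: flows [1->0,0=2,3->1,3->2] -> levels [4 7 4 6]
Step 4: flows [1->0,0=2,1->3,3->2] -> levels [5 5 5 6]
Step 5: flows [0=1,0=2,3->1,3->2] -> levels [5 6 6 4]
Step 6: flows [1->0,2->0,1->3,2->3] -> levels [7 4 4 6]
Step 7: flows [0->1,0->2,3->1,3->2] -> levels [5 6 6 4]
  -> period-2 cycle: step 7 state = step 5 state; never stabilizes
  -> state at step 30: (30-5) mod 2 = 1, same as step 6 -> [7 4 4 6]

Answer: 7 4 4 6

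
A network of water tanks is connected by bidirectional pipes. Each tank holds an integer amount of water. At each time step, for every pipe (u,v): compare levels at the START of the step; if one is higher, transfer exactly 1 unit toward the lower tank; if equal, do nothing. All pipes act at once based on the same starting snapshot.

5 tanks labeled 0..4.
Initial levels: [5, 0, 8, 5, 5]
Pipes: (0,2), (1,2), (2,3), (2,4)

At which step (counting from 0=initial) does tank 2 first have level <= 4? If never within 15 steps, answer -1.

Answer: 1

Derivation:
Step 1: flows [2->0,2->1,2->3,2->4] -> levels [6 1 4 6 6]
Tank 2 first reaches <=4 at step 1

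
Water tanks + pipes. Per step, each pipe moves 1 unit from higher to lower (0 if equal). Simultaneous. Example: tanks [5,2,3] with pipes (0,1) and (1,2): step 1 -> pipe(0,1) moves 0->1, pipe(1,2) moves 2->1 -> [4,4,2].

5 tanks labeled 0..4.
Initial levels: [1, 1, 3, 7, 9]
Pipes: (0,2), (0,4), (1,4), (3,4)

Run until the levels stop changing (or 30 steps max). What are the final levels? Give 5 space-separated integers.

Answer: 3 4 4 4 6

Derivation:
Step 1: flows [2->0,4->0,4->1,4->3] -> levels [3 2 2 8 6]
Step 2: flows [0->2,4->0,4->1,3->4] -> levels [3 3 3 7 5]
Step 3: flows [0=2,4->0,4->1,3->4] -> levels [4 4 3 6 4]
Step 4: flows [0->2,0=4,1=4,3->4] -> levels [3 4 4 5 5]
Step 5: flows [2->0,4->0,4->1,3=4] -> levels [5 5 3 5 3]
Step 6: flows [0->2,0->4,1->4,3->4] -> levels [3 4 4 4 6]
Step 7: flows [2->0,4->0,4->1,4->3] -> levels [5 5 3 5 3]
  -> period-2 cycle: step 7 state = step 5 state; never stabilizes
  -> state at step 30: (30-5) mod 2 = 1, same as step 6 -> [3 4 4 4 6]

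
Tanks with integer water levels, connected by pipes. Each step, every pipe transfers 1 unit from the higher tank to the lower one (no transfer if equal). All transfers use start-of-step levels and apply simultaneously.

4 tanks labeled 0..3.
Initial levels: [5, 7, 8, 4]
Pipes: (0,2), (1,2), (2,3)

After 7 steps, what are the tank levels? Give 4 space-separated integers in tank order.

Answer: 6 7 5 6

Derivation:
Step 1: flows [2->0,2->1,2->3] -> levels [6 8 5 5]
Step 2: flows [0->2,1->2,2=3] -> levels [5 7 7 5]
Step 3: flows [2->0,1=2,2->3] -> levels [6 7 5 6]
Step 4: flows [0->2,1->2,3->2] -> levels [5 6 8 5]
Step 5: flows [2->0,2->1,2->3] -> levels [6 7 5 6]
  -> period-2 cycle: step 5 state = step 3 state
  -> state at step 7: (7-3) mod 2 = 0, same as step 3 -> [6 7 5 6]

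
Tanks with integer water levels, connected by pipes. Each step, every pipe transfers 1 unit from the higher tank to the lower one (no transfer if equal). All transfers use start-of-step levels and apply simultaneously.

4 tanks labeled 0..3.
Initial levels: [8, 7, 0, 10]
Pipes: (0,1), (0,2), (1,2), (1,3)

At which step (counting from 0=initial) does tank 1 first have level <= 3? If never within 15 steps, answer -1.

Step 1: flows [0->1,0->2,1->2,3->1] -> levels [6 8 2 9]
Step 2: flows [1->0,0->2,1->2,3->1] -> levels [6 7 4 8]
Step 3: flows [1->0,0->2,1->2,3->1] -> levels [6 6 6 7]
Step 4: flows [0=1,0=2,1=2,3->1] -> levels [6 7 6 6]
Step 5: flows [1->0,0=2,1->2,1->3] -> levels [7 4 7 7]
Step 6: flows [0->1,0=2,2->1,3->1] -> levels [6 7 6 6]
  -> period-2 cycle (repeats step 4); tank 1 never drops to <=3
Tank 1 never reaches <=3 within 15 steps

Answer: -1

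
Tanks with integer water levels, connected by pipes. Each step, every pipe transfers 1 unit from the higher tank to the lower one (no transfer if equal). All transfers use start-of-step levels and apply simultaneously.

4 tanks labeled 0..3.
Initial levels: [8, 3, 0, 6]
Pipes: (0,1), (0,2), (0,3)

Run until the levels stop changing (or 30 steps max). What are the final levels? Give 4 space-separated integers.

Step 1: flows [0->1,0->2,0->3] -> levels [5 4 1 7]
Step 2: flows [0->1,0->2,3->0] -> levels [4 5 2 6]
Step 3: flows [1->0,0->2,3->0] -> levels [5 4 3 5]
Step 4: flows [0->1,0->2,0=3] -> levels [3 5 4 5]
Step 5: flows [1->0,2->0,3->0] -> levels [6 4 3 4]
Step 6: flows [0->1,0->2,0->3] -> levels [3 5 4 5]
  -> period-2 cycle: step 6 state = step 4 state; never stabilizes
  -> state at step 30: (30-4) mod 2 = 0, same as step 4 -> [3 5 4 5]

Answer: 3 5 4 5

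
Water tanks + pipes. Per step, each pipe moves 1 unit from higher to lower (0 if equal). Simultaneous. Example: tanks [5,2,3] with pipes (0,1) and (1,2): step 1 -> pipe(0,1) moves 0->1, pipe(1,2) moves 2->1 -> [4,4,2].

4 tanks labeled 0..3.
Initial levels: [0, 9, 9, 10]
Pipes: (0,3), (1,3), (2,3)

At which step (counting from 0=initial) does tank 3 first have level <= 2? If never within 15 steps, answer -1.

Answer: -1

Derivation:
Step 1: flows [3->0,3->1,3->2] -> levels [1 10 10 7]
Step 2: flows [3->0,1->3,2->3] -> levels [2 9 9 8]
Step 3: flows [3->0,1->3,2->3] -> levels [3 8 8 9]
Step 4: flows [3->0,3->1,3->2] -> levels [4 9 9 6]
Step 5: flows [3->0,1->3,2->3] -> levels [5 8 8 7]
Step 6: flows [3->0,1->3,2->3] -> levels [6 7 7 8]
Step 7: flows [3->0,3->1,3->2] -> levels [7 8 8 5]
Step 8: flows [0->3,1->3,2->3] -> levels [6 7 7 8]
  -> period-2 cycle (repeats step 6); tank 3 never drops to <=2
Tank 3 never reaches <=2 within 15 steps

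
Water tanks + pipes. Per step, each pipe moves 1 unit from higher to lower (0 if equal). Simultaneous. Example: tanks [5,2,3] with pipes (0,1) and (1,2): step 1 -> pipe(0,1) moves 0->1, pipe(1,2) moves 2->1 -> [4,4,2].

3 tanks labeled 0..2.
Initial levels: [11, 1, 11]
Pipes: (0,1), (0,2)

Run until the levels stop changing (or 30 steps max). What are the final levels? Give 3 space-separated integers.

Answer: 9 7 7

Derivation:
Step 1: flows [0->1,0=2] -> levels [10 2 11]
Step 2: flows [0->1,2->0] -> levels [10 3 10]
Step 3: flows [0->1,0=2] -> levels [9 4 10]
Step 4: flows [0->1,2->0] -> levels [9 5 9]
Step 5: flows [0->1,0=2] -> levels [8 6 9]
Step 6: flows [0->1,2->0] -> levels [8 7 8]
Step 7: flows [0->1,0=2] -> levels [7 8 8]
Step 8: flows [1->0,2->0] -> levels [9 7 7]
Step 9: flows [0->1,0->2] -> levels [7 8 8]
  -> period-2 cycle: step 9 state = step 7 state; never stabilizes
  -> state at step 30: (30-7) mod 2 = 1, same as step 8 -> [9 7 7]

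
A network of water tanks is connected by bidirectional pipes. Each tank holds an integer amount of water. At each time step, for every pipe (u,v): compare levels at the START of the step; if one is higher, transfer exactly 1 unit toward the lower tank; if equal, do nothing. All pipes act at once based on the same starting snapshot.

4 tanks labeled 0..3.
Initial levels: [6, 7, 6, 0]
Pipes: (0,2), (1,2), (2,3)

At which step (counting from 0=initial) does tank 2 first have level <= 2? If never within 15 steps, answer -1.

Answer: -1

Derivation:
Step 1: flows [0=2,1->2,2->3] -> levels [6 6 6 1]
Step 2: flows [0=2,1=2,2->3] -> levels [6 6 5 2]
Step 3: flows [0->2,1->2,2->3] -> levels [5 5 6 3]
Step 4: flows [2->0,2->1,2->3] -> levels [6 6 3 4]
Step 5: flows [0->2,1->2,3->2] -> levels [5 5 6 3]
  -> period-2 cycle (repeats step 3); tank 2 never drops to <=2
Tank 2 never reaches <=2 within 15 steps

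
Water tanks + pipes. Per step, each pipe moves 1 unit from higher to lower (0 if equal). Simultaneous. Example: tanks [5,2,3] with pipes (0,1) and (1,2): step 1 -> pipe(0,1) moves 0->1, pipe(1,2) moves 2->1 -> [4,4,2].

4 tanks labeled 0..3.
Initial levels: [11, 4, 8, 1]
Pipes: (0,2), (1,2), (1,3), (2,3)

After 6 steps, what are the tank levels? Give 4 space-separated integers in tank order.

Answer: 6 5 8 5

Derivation:
Step 1: flows [0->2,2->1,1->3,2->3] -> levels [10 4 7 3]
Step 2: flows [0->2,2->1,1->3,2->3] -> levels [9 4 6 5]
Step 3: flows [0->2,2->1,3->1,2->3] -> levels [8 6 5 5]
Step 4: flows [0->2,1->2,1->3,2=3] -> levels [7 4 7 6]
Step 5: flows [0=2,2->1,3->1,2->3] -> levels [7 6 5 6]
Step 6: flows [0->2,1->2,1=3,3->2] -> levels [6 5 8 5]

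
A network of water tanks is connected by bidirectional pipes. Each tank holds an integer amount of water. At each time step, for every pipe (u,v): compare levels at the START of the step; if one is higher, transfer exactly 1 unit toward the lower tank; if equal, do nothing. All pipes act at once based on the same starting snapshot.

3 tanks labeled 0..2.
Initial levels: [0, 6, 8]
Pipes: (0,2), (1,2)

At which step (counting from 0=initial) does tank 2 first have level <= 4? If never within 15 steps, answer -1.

Step 1: flows [2->0,2->1] -> levels [1 7 6]
Step 2: flows [2->0,1->2] -> levels [2 6 6]
Step 3: flows [2->0,1=2] -> levels [3 6 5]
Step 4: flows [2->0,1->2] -> levels [4 5 5]
Step 5: flows [2->0,1=2] -> levels [5 5 4]
Tank 2 first reaches <=4 at step 5

Answer: 5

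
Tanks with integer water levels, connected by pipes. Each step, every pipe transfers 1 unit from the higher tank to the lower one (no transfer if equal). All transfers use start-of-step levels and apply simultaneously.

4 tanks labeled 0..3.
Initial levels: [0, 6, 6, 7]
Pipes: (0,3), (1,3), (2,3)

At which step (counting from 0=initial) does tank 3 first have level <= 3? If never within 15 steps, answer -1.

Answer: 4

Derivation:
Step 1: flows [3->0,3->1,3->2] -> levels [1 7 7 4]
Step 2: flows [3->0,1->3,2->3] -> levels [2 6 6 5]
Step 3: flows [3->0,1->3,2->3] -> levels [3 5 5 6]
Step 4: flows [3->0,3->1,3->2] -> levels [4 6 6 3]
Tank 3 first reaches <=3 at step 4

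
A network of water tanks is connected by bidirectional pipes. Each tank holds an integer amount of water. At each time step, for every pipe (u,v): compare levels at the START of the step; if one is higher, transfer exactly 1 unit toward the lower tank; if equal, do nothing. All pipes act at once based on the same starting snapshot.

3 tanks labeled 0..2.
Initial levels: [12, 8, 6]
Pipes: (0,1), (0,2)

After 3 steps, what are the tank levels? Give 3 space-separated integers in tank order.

Step 1: flows [0->1,0->2] -> levels [10 9 7]
Step 2: flows [0->1,0->2] -> levels [8 10 8]
Step 3: flows [1->0,0=2] -> levels [9 9 8]

Answer: 9 9 8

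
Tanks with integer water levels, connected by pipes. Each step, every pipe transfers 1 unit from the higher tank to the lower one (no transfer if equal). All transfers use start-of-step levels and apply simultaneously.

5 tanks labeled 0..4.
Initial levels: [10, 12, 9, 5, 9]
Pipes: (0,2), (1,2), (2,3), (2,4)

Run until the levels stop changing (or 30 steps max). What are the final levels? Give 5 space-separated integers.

Answer: 10 10 6 9 10

Derivation:
Step 1: flows [0->2,1->2,2->3,2=4] -> levels [9 11 10 6 9]
Step 2: flows [2->0,1->2,2->3,2->4] -> levels [10 10 8 7 10]
Step 3: flows [0->2,1->2,2->3,4->2] -> levels [9 9 10 8 9]
Step 4: flows [2->0,2->1,2->3,2->4] -> levels [10 10 6 9 10]
Step 5: flows [0->2,1->2,3->2,4->2] -> levels [9 9 10 8 9]
  -> period-2 cycle: step 5 state = step 3 state; never stabilizes
  -> state at step 30: (30-3) mod 2 = 1, same as step 4 -> [10 10 6 9 10]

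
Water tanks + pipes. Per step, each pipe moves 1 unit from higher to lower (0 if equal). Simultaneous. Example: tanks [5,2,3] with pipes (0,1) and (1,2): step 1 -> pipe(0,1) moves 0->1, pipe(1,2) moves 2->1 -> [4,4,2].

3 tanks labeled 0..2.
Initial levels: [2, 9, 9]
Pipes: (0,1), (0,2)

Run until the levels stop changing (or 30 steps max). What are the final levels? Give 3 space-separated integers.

Step 1: flows [1->0,2->0] -> levels [4 8 8]
Step 2: flows [1->0,2->0] -> levels [6 7 7]
Step 3: flows [1->0,2->0] -> levels [8 6 6]
Step 4: flows [0->1,0->2] -> levels [6 7 7]
  -> period-2 cycle: step 4 state = step 2 state; never stabilizes
  -> state at step 30: (30-2) mod 2 = 0, same as step 2 -> [6 7 7]

Answer: 6 7 7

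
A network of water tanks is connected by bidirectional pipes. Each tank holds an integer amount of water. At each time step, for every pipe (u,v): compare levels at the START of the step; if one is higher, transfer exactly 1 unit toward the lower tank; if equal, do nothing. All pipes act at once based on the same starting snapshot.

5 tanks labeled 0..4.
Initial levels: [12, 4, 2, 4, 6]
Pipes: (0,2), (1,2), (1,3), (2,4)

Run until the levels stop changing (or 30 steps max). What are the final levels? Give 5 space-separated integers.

Step 1: flows [0->2,1->2,1=3,4->2] -> levels [11 3 5 4 5]
Step 2: flows [0->2,2->1,3->1,2=4] -> levels [10 5 5 3 5]
Step 3: flows [0->2,1=2,1->3,2=4] -> levels [9 4 6 4 5]
Step 4: flows [0->2,2->1,1=3,2->4] -> levels [8 5 5 4 6]
Step 5: flows [0->2,1=2,1->3,4->2] -> levels [7 4 7 5 5]
Step 6: flows [0=2,2->1,3->1,2->4] -> levels [7 6 5 4 6]
Step 7: flows [0->2,1->2,1->3,4->2] -> levels [6 4 8 5 5]
Step 8: flows [2->0,2->1,3->1,2->4] -> levels [7 6 5 4 6]
  -> period-2 cycle: step 8 state = step 6 state; never stabilizes
  -> state at step 30: (30-6) mod 2 = 0, same as step 6 -> [7 6 5 4 6]

Answer: 7 6 5 4 6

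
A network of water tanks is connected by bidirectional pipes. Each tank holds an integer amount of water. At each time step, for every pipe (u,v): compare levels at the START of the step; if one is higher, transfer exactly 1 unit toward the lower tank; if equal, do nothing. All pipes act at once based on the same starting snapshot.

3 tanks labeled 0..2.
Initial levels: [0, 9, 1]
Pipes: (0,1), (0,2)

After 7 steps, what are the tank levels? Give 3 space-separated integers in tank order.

Step 1: flows [1->0,2->0] -> levels [2 8 0]
Step 2: flows [1->0,0->2] -> levels [2 7 1]
Step 3: flows [1->0,0->2] -> levels [2 6 2]
Step 4: flows [1->0,0=2] -> levels [3 5 2]
Step 5: flows [1->0,0->2] -> levels [3 4 3]
Step 6: flows [1->0,0=2] -> levels [4 3 3]
Step 7: flows [0->1,0->2] -> levels [2 4 4]

Answer: 2 4 4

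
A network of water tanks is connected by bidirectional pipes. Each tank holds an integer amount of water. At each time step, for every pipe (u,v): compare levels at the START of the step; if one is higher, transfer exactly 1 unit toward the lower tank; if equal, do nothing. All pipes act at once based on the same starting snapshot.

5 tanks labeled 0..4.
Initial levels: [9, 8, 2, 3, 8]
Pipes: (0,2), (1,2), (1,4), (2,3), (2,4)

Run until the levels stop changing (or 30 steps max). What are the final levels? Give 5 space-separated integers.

Answer: 6 6 8 4 6

Derivation:
Step 1: flows [0->2,1->2,1=4,3->2,4->2] -> levels [8 7 6 2 7]
Step 2: flows [0->2,1->2,1=4,2->3,4->2] -> levels [7 6 8 3 6]
Step 3: flows [2->0,2->1,1=4,2->3,2->4] -> levels [8 7 4 4 7]
Step 4: flows [0->2,1->2,1=4,2=3,4->2] -> levels [7 6 7 4 6]
Step 5: flows [0=2,2->1,1=4,2->3,2->4] -> levels [7 7 4 5 7]
Step 6: flows [0->2,1->2,1=4,3->2,4->2] -> levels [6 6 8 4 6]
Step 7: flows [2->0,2->1,1=4,2->3,2->4] -> levels [7 7 4 5 7]
  -> period-2 cycle: step 7 state = step 5 state; never stabilizes
  -> state at step 30: (30-5) mod 2 = 1, same as step 6 -> [6 6 8 4 6]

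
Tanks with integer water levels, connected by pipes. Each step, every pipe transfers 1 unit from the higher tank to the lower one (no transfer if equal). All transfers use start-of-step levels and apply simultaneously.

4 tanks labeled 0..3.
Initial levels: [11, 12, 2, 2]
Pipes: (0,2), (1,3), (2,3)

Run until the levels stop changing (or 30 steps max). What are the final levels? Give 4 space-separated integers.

Answer: 7 6 6 8

Derivation:
Step 1: flows [0->2,1->3,2=3] -> levels [10 11 3 3]
Step 2: flows [0->2,1->3,2=3] -> levels [9 10 4 4]
Step 3: flows [0->2,1->3,2=3] -> levels [8 9 5 5]
Step 4: flows [0->2,1->3,2=3] -> levels [7 8 6 6]
Step 5: flows [0->2,1->3,2=3] -> levels [6 7 7 7]
Step 6: flows [2->0,1=3,2=3] -> levels [7 7 6 7]
Step 7: flows [0->2,1=3,3->2] -> levels [6 7 8 6]
Step 8: flows [2->0,1->3,2->3] -> levels [7 6 6 8]
Step 9: flows [0->2,3->1,3->2] -> levels [6 7 8 6]
  -> period-2 cycle: step 9 state = step 7 state; never stabilizes
  -> state at step 30: (30-7) mod 2 = 1, same as step 8 -> [7 6 6 8]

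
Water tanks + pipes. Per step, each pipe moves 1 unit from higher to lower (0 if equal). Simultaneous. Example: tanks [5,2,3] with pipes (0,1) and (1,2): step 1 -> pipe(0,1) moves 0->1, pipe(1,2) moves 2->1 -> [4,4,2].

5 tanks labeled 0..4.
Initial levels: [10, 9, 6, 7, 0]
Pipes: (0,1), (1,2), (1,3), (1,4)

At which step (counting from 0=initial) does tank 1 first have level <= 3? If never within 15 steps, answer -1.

Answer: -1

Derivation:
Step 1: flows [0->1,1->2,1->3,1->4] -> levels [9 7 7 8 1]
Step 2: flows [0->1,1=2,3->1,1->4] -> levels [8 8 7 7 2]
Step 3: flows [0=1,1->2,1->3,1->4] -> levels [8 5 8 8 3]
Step 4: flows [0->1,2->1,3->1,1->4] -> levels [7 7 7 7 4]
Step 5: flows [0=1,1=2,1=3,1->4] -> levels [7 6 7 7 5]
Step 6: flows [0->1,2->1,3->1,1->4] -> levels [6 8 6 6 6]
Step 7: flows [1->0,1->2,1->3,1->4] -> levels [7 4 7 7 7]
Step 8: flows [0->1,2->1,3->1,4->1] -> levels [6 8 6 6 6]
  -> period-2 cycle (repeats step 6); tank 1 never drops to <=3
Tank 1 never reaches <=3 within 15 steps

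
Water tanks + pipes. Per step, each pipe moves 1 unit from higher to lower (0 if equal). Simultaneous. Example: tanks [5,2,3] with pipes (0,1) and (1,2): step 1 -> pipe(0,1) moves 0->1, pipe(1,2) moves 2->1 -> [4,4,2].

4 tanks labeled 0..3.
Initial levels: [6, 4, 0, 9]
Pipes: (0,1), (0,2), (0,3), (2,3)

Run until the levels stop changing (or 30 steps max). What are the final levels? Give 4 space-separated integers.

Step 1: flows [0->1,0->2,3->0,3->2] -> levels [5 5 2 7]
Step 2: flows [0=1,0->2,3->0,3->2] -> levels [5 5 4 5]
Step 3: flows [0=1,0->2,0=3,3->2] -> levels [4 5 6 4]
Step 4: flows [1->0,2->0,0=3,2->3] -> levels [6 4 4 5]
Step 5: flows [0->1,0->2,0->3,3->2] -> levels [3 5 6 5]
Step 6: flows [1->0,2->0,3->0,2->3] -> levels [6 4 4 5]
  -> period-2 cycle: step 6 state = step 4 state; never stabilizes
  -> state at step 30: (30-4) mod 2 = 0, same as step 4 -> [6 4 4 5]

Answer: 6 4 4 5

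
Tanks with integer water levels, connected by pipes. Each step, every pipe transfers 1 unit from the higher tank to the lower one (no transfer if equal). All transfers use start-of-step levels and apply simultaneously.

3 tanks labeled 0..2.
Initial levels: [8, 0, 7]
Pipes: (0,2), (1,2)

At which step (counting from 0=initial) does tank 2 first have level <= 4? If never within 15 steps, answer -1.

Step 1: flows [0->2,2->1] -> levels [7 1 7]
Step 2: flows [0=2,2->1] -> levels [7 2 6]
Step 3: flows [0->2,2->1] -> levels [6 3 6]
Step 4: flows [0=2,2->1] -> levels [6 4 5]
Step 5: flows [0->2,2->1] -> levels [5 5 5]
Step 6: flows [0=2,1=2] -> levels [5 5 5]
  -> stable; tank 2 stays at 5 > 4
Tank 2 never reaches <=4 within 15 steps

Answer: -1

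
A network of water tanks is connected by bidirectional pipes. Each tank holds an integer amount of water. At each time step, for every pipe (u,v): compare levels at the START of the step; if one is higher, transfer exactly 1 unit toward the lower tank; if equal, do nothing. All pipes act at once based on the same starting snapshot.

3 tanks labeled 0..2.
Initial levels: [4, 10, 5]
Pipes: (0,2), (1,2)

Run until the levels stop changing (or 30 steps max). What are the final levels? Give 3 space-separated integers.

Answer: 6 6 7

Derivation:
Step 1: flows [2->0,1->2] -> levels [5 9 5]
Step 2: flows [0=2,1->2] -> levels [5 8 6]
Step 3: flows [2->0,1->2] -> levels [6 7 6]
Step 4: flows [0=2,1->2] -> levels [6 6 7]
Step 5: flows [2->0,2->1] -> levels [7 7 5]
Step 6: flows [0->2,1->2] -> levels [6 6 7]
  -> period-2 cycle: step 6 state = step 4 state; never stabilizes
  -> state at step 30: (30-4) mod 2 = 0, same as step 4 -> [6 6 7]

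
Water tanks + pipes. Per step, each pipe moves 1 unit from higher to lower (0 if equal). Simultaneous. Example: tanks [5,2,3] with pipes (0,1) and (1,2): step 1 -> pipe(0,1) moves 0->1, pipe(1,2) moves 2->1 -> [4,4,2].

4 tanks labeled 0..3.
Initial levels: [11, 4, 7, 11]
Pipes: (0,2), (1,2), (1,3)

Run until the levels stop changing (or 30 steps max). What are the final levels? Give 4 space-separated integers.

Answer: 9 9 7 8

Derivation:
Step 1: flows [0->2,2->1,3->1] -> levels [10 6 7 10]
Step 2: flows [0->2,2->1,3->1] -> levels [9 8 7 9]
Step 3: flows [0->2,1->2,3->1] -> levels [8 8 9 8]
Step 4: flows [2->0,2->1,1=3] -> levels [9 9 7 8]
Step 5: flows [0->2,1->2,1->3] -> levels [8 7 9 9]
Step 6: flows [2->0,2->1,3->1] -> levels [9 9 7 8]
  -> period-2 cycle: step 6 state = step 4 state; never stabilizes
  -> state at step 30: (30-4) mod 2 = 0, same as step 4 -> [9 9 7 8]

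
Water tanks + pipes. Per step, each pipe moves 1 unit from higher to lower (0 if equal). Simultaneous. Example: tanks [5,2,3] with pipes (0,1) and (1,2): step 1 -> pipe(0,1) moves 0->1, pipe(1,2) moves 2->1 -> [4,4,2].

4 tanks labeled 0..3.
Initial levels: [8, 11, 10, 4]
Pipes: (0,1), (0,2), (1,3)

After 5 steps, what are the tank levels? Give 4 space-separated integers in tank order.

Answer: 9 7 9 8

Derivation:
Step 1: flows [1->0,2->0,1->3] -> levels [10 9 9 5]
Step 2: flows [0->1,0->2,1->3] -> levels [8 9 10 6]
Step 3: flows [1->0,2->0,1->3] -> levels [10 7 9 7]
Step 4: flows [0->1,0->2,1=3] -> levels [8 8 10 7]
Step 5: flows [0=1,2->0,1->3] -> levels [9 7 9 8]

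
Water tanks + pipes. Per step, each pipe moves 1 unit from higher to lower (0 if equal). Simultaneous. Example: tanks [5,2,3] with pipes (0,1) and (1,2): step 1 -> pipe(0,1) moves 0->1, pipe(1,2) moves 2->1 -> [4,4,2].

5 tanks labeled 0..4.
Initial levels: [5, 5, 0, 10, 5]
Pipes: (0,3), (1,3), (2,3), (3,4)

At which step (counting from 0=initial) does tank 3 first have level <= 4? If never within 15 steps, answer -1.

Answer: 4

Derivation:
Step 1: flows [3->0,3->1,3->2,3->4] -> levels [6 6 1 6 6]
Step 2: flows [0=3,1=3,3->2,3=4] -> levels [6 6 2 5 6]
Step 3: flows [0->3,1->3,3->2,4->3] -> levels [5 5 3 7 5]
Step 4: flows [3->0,3->1,3->2,3->4] -> levels [6 6 4 3 6]
Tank 3 first reaches <=4 at step 4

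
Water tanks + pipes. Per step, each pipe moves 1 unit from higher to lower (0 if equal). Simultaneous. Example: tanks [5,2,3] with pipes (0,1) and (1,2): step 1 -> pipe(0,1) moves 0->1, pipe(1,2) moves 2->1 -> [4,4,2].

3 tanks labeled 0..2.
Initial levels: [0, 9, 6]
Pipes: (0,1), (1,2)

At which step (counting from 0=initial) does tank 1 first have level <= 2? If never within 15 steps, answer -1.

Step 1: flows [1->0,1->2] -> levels [1 7 7]
Step 2: flows [1->0,1=2] -> levels [2 6 7]
Step 3: flows [1->0,2->1] -> levels [3 6 6]
Step 4: flows [1->0,1=2] -> levels [4 5 6]
Step 5: flows [1->0,2->1] -> levels [5 5 5]
Step 6: flows [0=1,1=2] -> levels [5 5 5]
  -> stable; tank 1 stays at 5 > 2
Tank 1 never reaches <=2 within 15 steps

Answer: -1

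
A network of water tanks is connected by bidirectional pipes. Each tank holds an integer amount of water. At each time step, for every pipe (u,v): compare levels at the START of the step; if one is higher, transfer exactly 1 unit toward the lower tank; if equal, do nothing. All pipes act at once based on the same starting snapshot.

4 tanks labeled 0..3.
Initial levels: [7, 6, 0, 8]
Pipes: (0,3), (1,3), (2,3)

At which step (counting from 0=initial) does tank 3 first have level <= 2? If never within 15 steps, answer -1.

Step 1: flows [3->0,3->1,3->2] -> levels [8 7 1 5]
Step 2: flows [0->3,1->3,3->2] -> levels [7 6 2 6]
Step 3: flows [0->3,1=3,3->2] -> levels [6 6 3 6]
Step 4: flows [0=3,1=3,3->2] -> levels [6 6 4 5]
Step 5: flows [0->3,1->3,3->2] -> levels [5 5 5 6]
Step 6: flows [3->0,3->1,3->2] -> levels [6 6 6 3]
Step 7: flows [0->3,1->3,2->3] -> levels [5 5 5 6]
  -> period-2 cycle (repeats step 5); tank 3 never drops to <=2
Tank 3 never reaches <=2 within 15 steps

Answer: -1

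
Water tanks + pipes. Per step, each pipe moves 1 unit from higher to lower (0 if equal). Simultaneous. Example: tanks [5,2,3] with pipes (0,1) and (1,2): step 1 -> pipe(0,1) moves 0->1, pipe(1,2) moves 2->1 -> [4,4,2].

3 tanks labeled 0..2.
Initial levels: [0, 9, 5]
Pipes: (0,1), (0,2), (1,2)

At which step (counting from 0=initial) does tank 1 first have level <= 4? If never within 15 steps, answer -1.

Step 1: flows [1->0,2->0,1->2] -> levels [2 7 5]
Step 2: flows [1->0,2->0,1->2] -> levels [4 5 5]
Step 3: flows [1->0,2->0,1=2] -> levels [6 4 4]
Tank 1 first reaches <=4 at step 3

Answer: 3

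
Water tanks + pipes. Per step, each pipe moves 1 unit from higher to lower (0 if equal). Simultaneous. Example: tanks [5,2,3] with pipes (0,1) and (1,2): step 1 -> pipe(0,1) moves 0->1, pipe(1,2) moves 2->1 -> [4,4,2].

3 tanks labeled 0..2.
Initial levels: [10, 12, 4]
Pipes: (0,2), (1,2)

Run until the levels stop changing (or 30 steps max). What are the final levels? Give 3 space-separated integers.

Step 1: flows [0->2,1->2] -> levels [9 11 6]
Step 2: flows [0->2,1->2] -> levels [8 10 8]
Step 3: flows [0=2,1->2] -> levels [8 9 9]
Step 4: flows [2->0,1=2] -> levels [9 9 8]
Step 5: flows [0->2,1->2] -> levels [8 8 10]
Step 6: flows [2->0,2->1] -> levels [9 9 8]
  -> period-2 cycle: step 6 state = step 4 state; never stabilizes
  -> state at step 30: (30-4) mod 2 = 0, same as step 4 -> [9 9 8]

Answer: 9 9 8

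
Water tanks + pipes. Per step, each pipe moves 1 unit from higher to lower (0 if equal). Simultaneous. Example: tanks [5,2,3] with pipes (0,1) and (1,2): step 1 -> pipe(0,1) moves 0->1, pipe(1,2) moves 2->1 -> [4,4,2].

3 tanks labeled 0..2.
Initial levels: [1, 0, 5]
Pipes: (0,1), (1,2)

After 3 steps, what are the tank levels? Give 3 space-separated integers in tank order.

Step 1: flows [0->1,2->1] -> levels [0 2 4]
Step 2: flows [1->0,2->1] -> levels [1 2 3]
Step 3: flows [1->0,2->1] -> levels [2 2 2]

Answer: 2 2 2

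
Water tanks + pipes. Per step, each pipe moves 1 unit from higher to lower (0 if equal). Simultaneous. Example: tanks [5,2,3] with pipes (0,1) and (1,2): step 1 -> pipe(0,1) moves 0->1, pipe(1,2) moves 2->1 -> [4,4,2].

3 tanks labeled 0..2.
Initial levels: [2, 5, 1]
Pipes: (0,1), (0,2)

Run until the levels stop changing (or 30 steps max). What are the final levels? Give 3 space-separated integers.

Step 1: flows [1->0,0->2] -> levels [2 4 2]
Step 2: flows [1->0,0=2] -> levels [3 3 2]
Step 3: flows [0=1,0->2] -> levels [2 3 3]
Step 4: flows [1->0,2->0] -> levels [4 2 2]
Step 5: flows [0->1,0->2] -> levels [2 3 3]
  -> period-2 cycle: step 5 state = step 3 state; never stabilizes
  -> state at step 30: (30-3) mod 2 = 1, same as step 4 -> [4 2 2]

Answer: 4 2 2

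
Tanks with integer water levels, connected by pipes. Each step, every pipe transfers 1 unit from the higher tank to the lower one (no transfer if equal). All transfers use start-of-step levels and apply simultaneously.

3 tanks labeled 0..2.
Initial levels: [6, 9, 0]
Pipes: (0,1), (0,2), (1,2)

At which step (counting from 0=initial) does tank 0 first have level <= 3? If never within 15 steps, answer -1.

Step 1: flows [1->0,0->2,1->2] -> levels [6 7 2]
Step 2: flows [1->0,0->2,1->2] -> levels [6 5 4]
Step 3: flows [0->1,0->2,1->2] -> levels [4 5 6]
Step 4: flows [1->0,2->0,2->1] -> levels [6 5 4]
  -> period-2 cycle (repeats step 2); tank 0 never drops to <=3
Tank 0 never reaches <=3 within 15 steps

Answer: -1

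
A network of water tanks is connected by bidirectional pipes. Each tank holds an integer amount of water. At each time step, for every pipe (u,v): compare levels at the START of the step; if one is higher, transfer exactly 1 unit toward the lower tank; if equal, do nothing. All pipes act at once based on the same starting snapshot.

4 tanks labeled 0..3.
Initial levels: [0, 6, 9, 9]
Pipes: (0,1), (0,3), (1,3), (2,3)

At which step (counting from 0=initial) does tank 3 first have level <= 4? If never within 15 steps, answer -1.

Step 1: flows [1->0,3->0,3->1,2=3] -> levels [2 6 9 7]
Step 2: flows [1->0,3->0,3->1,2->3] -> levels [4 6 8 6]
Step 3: flows [1->0,3->0,1=3,2->3] -> levels [6 5 7 6]
Step 4: flows [0->1,0=3,3->1,2->3] -> levels [5 7 6 6]
Step 5: flows [1->0,3->0,1->3,2=3] -> levels [7 5 6 6]
Step 6: flows [0->1,0->3,3->1,2=3] -> levels [5 7 6 6]
  -> period-2 cycle (repeats step 4); tank 3 never drops to <=4
Tank 3 never reaches <=4 within 15 steps

Answer: -1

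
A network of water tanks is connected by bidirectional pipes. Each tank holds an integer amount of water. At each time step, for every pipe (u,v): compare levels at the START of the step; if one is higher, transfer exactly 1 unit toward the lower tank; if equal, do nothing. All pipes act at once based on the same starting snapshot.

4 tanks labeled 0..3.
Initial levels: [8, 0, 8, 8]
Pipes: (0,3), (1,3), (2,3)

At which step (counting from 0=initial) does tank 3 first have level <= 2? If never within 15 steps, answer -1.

Answer: -1

Derivation:
Step 1: flows [0=3,3->1,2=3] -> levels [8 1 8 7]
Step 2: flows [0->3,3->1,2->3] -> levels [7 2 7 8]
Step 3: flows [3->0,3->1,3->2] -> levels [8 3 8 5]
Step 4: flows [0->3,3->1,2->3] -> levels [7 4 7 6]
Step 5: flows [0->3,3->1,2->3] -> levels [6 5 6 7]
Step 6: flows [3->0,3->1,3->2] -> levels [7 6 7 4]
Step 7: flows [0->3,1->3,2->3] -> levels [6 5 6 7]
  -> period-2 cycle (repeats step 5); tank 3 never drops to <=2
Tank 3 never reaches <=2 within 15 steps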